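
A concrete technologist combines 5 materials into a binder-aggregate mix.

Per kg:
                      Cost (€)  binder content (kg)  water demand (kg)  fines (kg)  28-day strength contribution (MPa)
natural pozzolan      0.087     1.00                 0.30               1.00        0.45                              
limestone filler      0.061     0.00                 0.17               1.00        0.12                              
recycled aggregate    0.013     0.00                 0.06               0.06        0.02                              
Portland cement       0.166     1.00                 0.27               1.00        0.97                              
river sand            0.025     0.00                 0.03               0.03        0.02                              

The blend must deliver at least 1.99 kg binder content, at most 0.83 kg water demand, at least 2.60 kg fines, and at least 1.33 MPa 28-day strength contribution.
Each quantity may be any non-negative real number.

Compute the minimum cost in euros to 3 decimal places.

€0.251

This is a linear program. Let x1 = kg of natural pozzolan, x2 = kg of limestone filler, x3 = kg of recycled aggregate, x4 = kg of Portland cement, x5 = kg of river sand.
Minimize 0.087x1 + 0.061x2 + 0.013x3 + 0.166x4 + 0.025x5 s.t.:
  1x1 + 1x4 ≥ 1.99   (binder content)
  0.3x1 + 0.17x2 + 0.06x3 + 0.27x4 + 0.03x5 ≤ 0.83   (water demand)
  1x1 + 1x2 + 0.06x3 + 1x4 + 0.03x5 ≥ 2.6   (fines)
  0.45x1 + 0.12x2 + 0.02x3 + 0.97x4 + 0.02x5 ≥ 1.33   (28-day strength contribution)
  x1, x2, x3, x4, x5 ≥ 0.
At the optimum only natural pozzolan, Portland cement are positive (limestone filler, recycled aggregate, river sand = 0). The fines and 28-day strength contribution requirements are met with equality.
That vertex is x1 = 2.2923, x4 = 0.30769.
Cost = 0.087·2.2923 + 0.166·0.30769 = 0.25051.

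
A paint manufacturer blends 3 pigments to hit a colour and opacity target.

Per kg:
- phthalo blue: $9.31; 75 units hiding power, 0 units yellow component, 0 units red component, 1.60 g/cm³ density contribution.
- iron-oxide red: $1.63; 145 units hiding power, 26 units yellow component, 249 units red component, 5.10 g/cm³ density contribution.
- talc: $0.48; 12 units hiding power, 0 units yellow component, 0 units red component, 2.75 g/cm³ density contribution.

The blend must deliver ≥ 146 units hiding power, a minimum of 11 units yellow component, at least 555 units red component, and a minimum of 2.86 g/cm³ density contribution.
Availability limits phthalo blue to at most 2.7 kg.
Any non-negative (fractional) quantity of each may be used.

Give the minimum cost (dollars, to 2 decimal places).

Treat it as an LP. Let x1 = kg of phthalo blue, x2 = kg of iron-oxide red, x3 = kg of talc.
Minimise 9.31x1 + 1.63x2 + 0.48x3 with:
  75x1 + 145x2 + 12x3 ≥ 146   (hiding power)
  26x2 ≥ 11   (yellow component)
  249x2 ≥ 555   (red component)
  1.6x1 + 5.1x2 + 2.75x3 ≥ 2.86   (density contribution)
  x1 ≤ 2.7
  x1, x2, x3 ≥ 0.
The cheapest feasible vertex uses only iron-oxide red; phthalo blue, talc are not used. There the red component constraint is tight.
So iron-oxide red = 2.229 kg.
Hence cost = 1.63·2.229 = $3.6333.

$3.63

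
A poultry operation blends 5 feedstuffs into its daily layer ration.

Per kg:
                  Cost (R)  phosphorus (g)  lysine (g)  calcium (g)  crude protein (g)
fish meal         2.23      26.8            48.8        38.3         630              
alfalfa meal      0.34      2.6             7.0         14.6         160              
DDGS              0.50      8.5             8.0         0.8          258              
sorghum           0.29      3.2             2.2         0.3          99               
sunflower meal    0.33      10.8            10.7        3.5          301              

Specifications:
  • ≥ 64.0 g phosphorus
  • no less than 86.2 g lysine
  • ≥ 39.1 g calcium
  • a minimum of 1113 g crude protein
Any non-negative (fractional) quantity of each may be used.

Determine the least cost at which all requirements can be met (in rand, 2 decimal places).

Set it up as a linear program. Let x1 = kg of fish meal, x2 = kg of alfalfa meal, x3 = kg of DDGS, x4 = kg of sorghum, x5 = kg of sunflower meal.
Minimise 2.23x1 + 0.34x2 + 0.5x3 + 0.29x4 + 0.33x5 with:
  26.8x1 + 2.6x2 + 8.5x3 + 3.2x4 + 10.8x5 ≥ 64   (phosphorus)
  48.8x1 + 7x2 + 8x3 + 2.2x4 + 10.7x5 ≥ 86.2   (lysine)
  38.3x1 + 14.6x2 + 0.8x3 + 0.3x4 + 3.5x5 ≥ 39.1   (calcium)
  630x1 + 160x2 + 258x3 + 99x4 + 301x5 ≥ 1113   (crude protein)
  x1, x2, x3, x4, x5 ≥ 0.
The minimum-cost mix takes nothing from fish meal, DDGS, sorghum — only alfalfa meal, sunflower meal. The lysine and calcium requirements are met with equality.
Solving gives x2 = 0.8857, x5 = 7.477.
Hence cost = 0.34·0.8857 + 0.33·7.477 = R2.7685.

R2.77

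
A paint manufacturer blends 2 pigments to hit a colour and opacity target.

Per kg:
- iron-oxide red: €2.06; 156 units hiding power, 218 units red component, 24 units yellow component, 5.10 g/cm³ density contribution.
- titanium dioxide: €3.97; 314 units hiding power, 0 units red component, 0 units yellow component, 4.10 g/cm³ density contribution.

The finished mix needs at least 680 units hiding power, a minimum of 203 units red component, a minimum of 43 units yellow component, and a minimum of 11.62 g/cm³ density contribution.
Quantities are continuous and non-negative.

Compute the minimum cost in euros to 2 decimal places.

€8.75

Let x1 = kg of iron-oxide red, x2 = kg of titanium dioxide.
Minimize 2.06x1 + 3.97x2 subject to:
  156x1 + 314x2 ≥ 680   (hiding power)
  218x1 ≥ 203   (red component)
  24x1 ≥ 43   (yellow component)
  5.1x1 + 4.1x2 ≥ 11.62   (density contribution)
  x1, x2 ≥ 0.
Both inputs are positive at the optimum. The hiding power and yellow component requirements are met with equality.
That vertex is x1 = 1.792, x2 = 1.275.
Total cost: 2.06·1.792 + 3.97·1.275 = 8.7533.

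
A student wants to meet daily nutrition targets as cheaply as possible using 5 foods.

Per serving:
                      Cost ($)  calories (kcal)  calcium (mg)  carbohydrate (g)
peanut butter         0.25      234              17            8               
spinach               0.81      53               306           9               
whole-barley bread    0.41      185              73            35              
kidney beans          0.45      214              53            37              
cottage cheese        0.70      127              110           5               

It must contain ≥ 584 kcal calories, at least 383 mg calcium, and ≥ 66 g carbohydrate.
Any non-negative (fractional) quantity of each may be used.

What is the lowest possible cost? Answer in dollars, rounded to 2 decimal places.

Treat it as an LP. Let x1 = servings of peanut butter, x2 = servings of spinach, x3 = servings of whole-barley bread, x4 = servings of kidney beans, x5 = servings of cottage cheese.
Minimise 0.25x1 + 0.81x2 + 0.41x3 + 0.45x4 + 0.7x5 with:
  234x1 + 53x2 + 185x3 + 214x4 + 127x5 ≥ 584   (calories)
  17x1 + 306x2 + 73x3 + 53x4 + 110x5 ≥ 383   (calcium)
  8x1 + 9x2 + 35x3 + 37x4 + 5x5 ≥ 66   (carbohydrate)
  x1, x2, x3, x4, x5 ≥ 0.
The minimum-cost mix takes nothing from kidney beans, cottage cheese — only peanut butter, spinach, whole-barley bread. The calories, calcium, carbohydrate requirements are met with equality.
So peanut butter = 1.202 servings, spinach = 0.8529 servings, whole-barley bread = 1.392 servings.
Objective = 0.25·1.202 + 0.81·0.8529 + 0.41·1.392 = 1.5621.

$1.56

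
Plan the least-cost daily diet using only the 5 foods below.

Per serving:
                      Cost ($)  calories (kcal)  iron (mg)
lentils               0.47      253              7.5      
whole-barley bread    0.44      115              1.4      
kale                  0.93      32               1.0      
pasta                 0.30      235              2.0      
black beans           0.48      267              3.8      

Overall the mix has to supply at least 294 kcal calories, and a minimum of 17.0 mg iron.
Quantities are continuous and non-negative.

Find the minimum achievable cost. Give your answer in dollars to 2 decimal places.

Let x1 = servings of lentils, x2 = servings of whole-barley bread, x3 = servings of kale, x4 = servings of pasta, x5 = servings of black beans.
min 0.47x1 + 0.44x2 + 0.93x3 + 0.3x4 + 0.48x5 subject to:
  253x1 + 115x2 + 32x3 + 235x4 + 267x5 ≥ 294   (calories)
  7.5x1 + 1.4x2 + 1x3 + 2x4 + 3.8x5 ≥ 17   (iron)
  x1, x2, x3, x4, x5 ≥ 0.
The minimum-cost mix takes nothing from whole-barley bread, kale, pasta, black beans — only lentils. Binding constraint: iron.
That vertex is x1 = 2.267.
Hence cost = 0.47·2.267 = $1.0655.

$1.07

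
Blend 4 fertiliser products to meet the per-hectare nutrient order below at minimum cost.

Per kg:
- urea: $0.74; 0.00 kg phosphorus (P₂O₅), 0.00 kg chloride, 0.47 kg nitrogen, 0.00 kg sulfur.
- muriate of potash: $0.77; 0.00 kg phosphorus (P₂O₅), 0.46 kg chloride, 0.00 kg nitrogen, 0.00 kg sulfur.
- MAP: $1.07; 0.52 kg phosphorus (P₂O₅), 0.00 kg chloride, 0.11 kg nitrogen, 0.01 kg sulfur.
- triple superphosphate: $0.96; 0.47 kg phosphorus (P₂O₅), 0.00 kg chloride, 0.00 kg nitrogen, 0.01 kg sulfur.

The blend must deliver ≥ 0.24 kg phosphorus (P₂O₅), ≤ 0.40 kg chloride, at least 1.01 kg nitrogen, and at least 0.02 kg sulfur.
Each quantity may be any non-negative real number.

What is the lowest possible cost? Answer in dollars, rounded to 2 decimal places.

This is a linear program. Let x1 = kg of urea, x2 = kg of muriate of potash, x3 = kg of MAP, x4 = kg of triple superphosphate.
Minimize 0.74x1 + 0.77x2 + 1.07x3 + 0.96x4 s.t.:
  0.52x3 + 0.47x4 ≥ 0.24   (phosphorus (P₂O₅))
  0.46x2 ≤ 0.4   (chloride)
  0.47x1 + 0.11x3 ≥ 1.01   (nitrogen)
  0.01x3 + 0.01x4 ≥ 0.02   (sulfur)
  x1, x2, x3, x4 ≥ 0.
The cheapest feasible vertex uses only urea, MAP; muriate of potash, triple superphosphate are not used. Binding constraints: nitrogen and sulfur.
Optimal quantities: urea = 1.681 kg, MAP = 2 kg.
Total cost: 0.74·1.681 + 1.07·2 = 3.3839.

$3.38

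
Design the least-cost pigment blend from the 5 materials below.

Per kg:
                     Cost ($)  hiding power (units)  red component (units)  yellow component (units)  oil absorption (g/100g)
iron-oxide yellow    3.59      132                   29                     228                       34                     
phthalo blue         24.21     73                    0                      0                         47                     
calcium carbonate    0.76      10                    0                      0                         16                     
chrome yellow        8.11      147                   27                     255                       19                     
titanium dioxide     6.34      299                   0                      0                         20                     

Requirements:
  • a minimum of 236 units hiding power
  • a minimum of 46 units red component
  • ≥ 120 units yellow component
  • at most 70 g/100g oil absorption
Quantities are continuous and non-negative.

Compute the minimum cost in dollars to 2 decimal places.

Set it up as a linear program. Let x1 = kg of iron-oxide yellow, x2 = kg of phthalo blue, x3 = kg of calcium carbonate, x4 = kg of chrome yellow, x5 = kg of titanium dioxide.
Minimize 3.59x1 + 24.21x2 + 0.76x3 + 8.11x4 + 6.34x5 subject to:
  132x1 + 73x2 + 10x3 + 147x4 + 299x5 ≥ 236   (hiding power)
  29x1 + 27x4 ≥ 46   (red component)
  228x1 + 255x4 ≥ 120   (yellow component)
  34x1 + 47x2 + 16x3 + 19x4 + 20x5 ≤ 70   (oil absorption)
  x1, x2, x3, x4, x5 ≥ 0.
The cheapest feasible vertex uses only iron-oxide yellow, titanium dioxide; phthalo blue, calcium carbonate, chrome yellow are not used. Binding constraints: hiding power and red component.
Optimal quantities: iron-oxide yellow = 1.586 kg, titanium dioxide = 0.08903 kg.
Total cost: 3.59·1.586 + 6.34·0.08903 = 6.2582.

$6.26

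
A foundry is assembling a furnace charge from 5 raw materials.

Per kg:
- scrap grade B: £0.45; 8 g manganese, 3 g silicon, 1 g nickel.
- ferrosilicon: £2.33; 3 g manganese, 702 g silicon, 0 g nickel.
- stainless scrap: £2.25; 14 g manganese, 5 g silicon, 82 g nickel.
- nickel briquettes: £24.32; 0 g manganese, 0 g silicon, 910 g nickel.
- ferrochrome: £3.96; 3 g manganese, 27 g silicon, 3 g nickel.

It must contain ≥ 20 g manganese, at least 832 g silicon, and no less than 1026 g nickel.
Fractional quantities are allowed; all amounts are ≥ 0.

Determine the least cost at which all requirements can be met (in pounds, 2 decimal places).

£30.23

Set it up as a linear program. Let x1 = kg of scrap grade B, x2 = kg of ferrosilicon, x3 = kg of stainless scrap, x4 = kg of nickel briquettes, x5 = kg of ferrochrome.
Minimise 0.45x1 + 2.33x2 + 2.25x3 + 24.32x4 + 3.96x5 with:
  8x1 + 3x2 + 14x3 + 3x5 ≥ 20   (manganese)
  3x1 + 702x2 + 5x3 + 27x5 ≥ 832   (silicon)
  1x1 + 82x3 + 910x4 + 3x5 ≥ 1026   (nickel)
  x1, x2, x3, x4, x5 ≥ 0.
At the optimum only ferrosilicon, stainless scrap, nickel briquettes are positive (scrap grade B, ferrochrome = 0). The manganese, silicon, nickel requirements are met with equality.
Optimal quantities: ferrosilicon = 1.1768 kg, stainless scrap = 1.1764 kg, nickel briquettes = 1.0215 kg.
Objective = 2.33·1.1768 + 2.25·1.1764 + 24.32·1.0215 = 30.2317.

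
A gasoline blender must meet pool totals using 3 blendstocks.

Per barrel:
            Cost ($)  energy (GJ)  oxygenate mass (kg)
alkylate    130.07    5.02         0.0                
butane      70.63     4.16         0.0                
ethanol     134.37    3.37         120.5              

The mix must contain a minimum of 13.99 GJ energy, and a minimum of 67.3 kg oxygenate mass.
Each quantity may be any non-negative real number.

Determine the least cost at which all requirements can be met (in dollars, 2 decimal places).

Set it up as a linear program. Let x1 = barrels of alkylate, x2 = barrels of butane, x3 = barrels of ethanol.
Minimize 130.07x1 + 70.63x2 + 134.37x3 with:
  5.02x1 + 4.16x2 + 3.37x3 ≥ 13.99   (energy)
  120.5x3 ≥ 67.3   (oxygenate mass)
  x1, x2, x3 ≥ 0.
The optimal basis is {butane, ethanol}; alkylate drops out. There the energy and oxygenate mass constraints are tight.
Optimal quantities: butane = 2.9105 barrels, ethanol = 0.55851 barrels.
Objective = 70.63·2.9105 + 134.37·0.55851 = 280.6156.

$280.62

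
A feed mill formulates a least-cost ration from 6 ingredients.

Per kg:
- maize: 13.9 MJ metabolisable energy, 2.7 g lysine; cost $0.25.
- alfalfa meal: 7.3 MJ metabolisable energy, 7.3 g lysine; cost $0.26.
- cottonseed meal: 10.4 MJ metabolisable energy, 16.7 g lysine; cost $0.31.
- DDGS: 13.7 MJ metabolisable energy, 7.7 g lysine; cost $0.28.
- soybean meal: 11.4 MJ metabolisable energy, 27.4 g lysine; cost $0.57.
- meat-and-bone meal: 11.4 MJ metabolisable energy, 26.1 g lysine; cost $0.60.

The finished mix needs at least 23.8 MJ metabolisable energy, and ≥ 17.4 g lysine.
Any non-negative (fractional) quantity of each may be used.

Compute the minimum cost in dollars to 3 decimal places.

$0.523

This is a linear program. Let x1 = kg of maize, x2 = kg of alfalfa meal, x3 = kg of cottonseed meal, x4 = kg of DDGS, x5 = kg of soybean meal, x6 = kg of meat-and-bone meal.
Minimise 0.25x1 + 0.26x2 + 0.31x3 + 0.28x4 + 0.57x5 + 0.6x6 subject to:
  13.9x1 + 7.3x2 + 10.4x3 + 13.7x4 + 11.4x5 + 11.4x6 ≥ 23.8   (metabolisable energy)
  2.7x1 + 7.3x2 + 16.7x3 + 7.7x4 + 27.4x5 + 26.1x6 ≥ 17.4   (lysine)
  x1, x2, x3, x4, x5, x6 ≥ 0.
At the optimum only cottonseed meal, DDGS are positive (maize, alfalfa meal, soybean meal, meat-and-bone meal = 0). The metabolisable energy and lysine requirements are met with equality.
Optimal quantities: cottonseed meal = 0.3707 kg, DDGS = 1.456 kg.
Cost = 0.31·0.3707 + 0.28·1.456 = 0.52260.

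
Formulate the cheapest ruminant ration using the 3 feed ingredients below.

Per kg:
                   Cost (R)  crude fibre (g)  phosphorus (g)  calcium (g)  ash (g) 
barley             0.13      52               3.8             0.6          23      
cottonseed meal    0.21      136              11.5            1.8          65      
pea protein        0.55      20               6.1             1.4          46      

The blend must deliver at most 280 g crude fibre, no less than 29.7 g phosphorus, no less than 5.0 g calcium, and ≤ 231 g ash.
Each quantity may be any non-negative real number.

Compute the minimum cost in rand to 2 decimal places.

Let x1 = kg of barley, x2 = kg of cottonseed meal, x3 = kg of pea protein.
min 0.13x1 + 0.21x2 + 0.55x3 s.t.:
  52x1 + 136x2 + 20x3 ≤ 280   (crude fibre)
  3.8x1 + 11.5x2 + 6.1x3 ≥ 29.7   (phosphorus)
  0.6x1 + 1.8x2 + 1.4x3 ≥ 5   (calcium)
  23x1 + 65x2 + 46x3 ≤ 231   (ash)
  x1, x2, x3 ≥ 0.
At the optimum only cottonseed meal, pea protein are positive (barley = 0). Binding constraints: crude fibre and phosphorus.
That vertex is x2 = 1.858, x3 = 1.366.
Objective = 0.21·1.858 + 0.55·1.366 = 1.1415.

R1.14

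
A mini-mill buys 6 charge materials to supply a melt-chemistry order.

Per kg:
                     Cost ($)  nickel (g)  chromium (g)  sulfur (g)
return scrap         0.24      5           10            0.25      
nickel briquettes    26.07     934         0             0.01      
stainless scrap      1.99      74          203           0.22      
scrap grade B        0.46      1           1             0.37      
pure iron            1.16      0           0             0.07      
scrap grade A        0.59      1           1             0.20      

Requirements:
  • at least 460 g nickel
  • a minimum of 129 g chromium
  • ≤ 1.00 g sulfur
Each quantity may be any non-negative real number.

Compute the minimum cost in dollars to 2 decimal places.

Treat it as an LP. Let x1 = kg of return scrap, x2 = kg of nickel briquettes, x3 = kg of stainless scrap, x4 = kg of scrap grade B, x5 = kg of pure iron, x6 = kg of scrap grade A.
Minimise 0.24x1 + 26.07x2 + 1.99x3 + 0.46x4 + 1.16x5 + 0.59x6 s.t.:
  5x1 + 934x2 + 74x3 + 1x4 + 1x6 ≥ 460   (nickel)
  10x1 + 203x3 + 1x4 + 1x6 ≥ 129   (chromium)
  0.25x1 + 0.01x2 + 0.22x3 + 0.37x4 + 0.07x5 + 0.2x6 ≤ 1   (sulfur)
  x1, x2, x3, x4, x5, x6 ≥ 0.
The cheapest feasible vertex uses only nickel briquettes, stainless scrap; return scrap, scrap grade B, pure iron, scrap grade A are not used. Binding constraints: nickel and sulfur.
So nickel briquettes = 0.1329 kg, stainless scrap = 4.539 kg.
Hence cost = 26.07·0.1329 + 1.99·4.539 = $12.4973.

$12.50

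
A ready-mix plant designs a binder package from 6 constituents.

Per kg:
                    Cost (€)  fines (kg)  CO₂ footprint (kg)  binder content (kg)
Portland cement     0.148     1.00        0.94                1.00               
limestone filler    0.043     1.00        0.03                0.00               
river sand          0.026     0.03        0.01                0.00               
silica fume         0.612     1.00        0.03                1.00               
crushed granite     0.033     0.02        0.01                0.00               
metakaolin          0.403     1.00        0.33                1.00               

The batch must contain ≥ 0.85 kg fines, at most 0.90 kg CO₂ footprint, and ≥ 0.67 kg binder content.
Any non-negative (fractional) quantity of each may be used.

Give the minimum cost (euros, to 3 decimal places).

€0.107

Let x1 = kg of Portland cement, x2 = kg of limestone filler, x3 = kg of river sand, x4 = kg of silica fume, x5 = kg of crushed granite, x6 = kg of metakaolin.
Minimise 0.148x1 + 0.043x2 + 0.026x3 + 0.612x4 + 0.033x5 + 0.403x6 s.t.:
  1x1 + 1x2 + 0.03x3 + 1x4 + 0.02x5 + 1x6 ≥ 0.85   (fines)
  0.94x1 + 0.03x2 + 0.01x3 + 0.03x4 + 0.01x5 + 0.33x6 ≤ 0.9   (CO₂ footprint)
  1x1 + 1x4 + 1x6 ≥ 0.67   (binder content)
  x1, x2, x3, x4, x5, x6 ≥ 0.
At the optimum only Portland cement, limestone filler are positive (river sand, silica fume, crushed granite, metakaolin = 0). There the fines and binder content constraints are tight.
Solving gives x1 = 0.67, x2 = 0.18.
Total cost: 0.148·0.67 + 0.043·0.18 = 0.10690.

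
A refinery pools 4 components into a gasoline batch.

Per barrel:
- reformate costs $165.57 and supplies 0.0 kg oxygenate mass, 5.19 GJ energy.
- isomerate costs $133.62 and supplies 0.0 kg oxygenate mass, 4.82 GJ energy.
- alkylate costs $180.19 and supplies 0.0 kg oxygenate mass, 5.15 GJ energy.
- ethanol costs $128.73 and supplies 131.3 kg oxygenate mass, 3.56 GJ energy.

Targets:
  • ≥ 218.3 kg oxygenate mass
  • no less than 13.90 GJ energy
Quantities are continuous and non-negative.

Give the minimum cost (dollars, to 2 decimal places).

$435.28

Treat it as an LP. Let x1 = barrels of reformate, x2 = barrels of isomerate, x3 = barrels of alkylate, x4 = barrels of ethanol.
Minimize 165.57x1 + 133.62x2 + 180.19x3 + 128.73x4 subject to:
  131.3x4 ≥ 218.3   (oxygenate mass)
  5.19x1 + 4.82x2 + 5.15x3 + 3.56x4 ≥ 13.9   (energy)
  x1, x2, x3, x4 ≥ 0.
The minimum-cost mix takes nothing from reformate, alkylate — only isomerate, ethanol. There the oxygenate mass and energy constraints are tight.
Solving gives x2 = 1.65584, x4 = 1.6626.
Cost = 133.62·1.65584 + 128.73·1.6626 = 435.2798.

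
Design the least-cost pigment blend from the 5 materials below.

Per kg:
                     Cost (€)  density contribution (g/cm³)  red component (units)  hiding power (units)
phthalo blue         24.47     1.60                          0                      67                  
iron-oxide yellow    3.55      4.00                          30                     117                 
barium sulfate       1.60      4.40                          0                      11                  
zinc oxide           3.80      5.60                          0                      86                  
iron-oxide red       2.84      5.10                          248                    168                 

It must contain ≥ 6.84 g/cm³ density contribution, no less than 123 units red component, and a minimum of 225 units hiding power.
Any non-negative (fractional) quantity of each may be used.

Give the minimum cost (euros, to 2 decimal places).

€3.81

Treat it as an LP. Let x1 = kg of phthalo blue, x2 = kg of iron-oxide yellow, x3 = kg of barium sulfate, x4 = kg of zinc oxide, x5 = kg of iron-oxide red.
min 24.47x1 + 3.55x2 + 1.6x3 + 3.8x4 + 2.84x5 s.t.:
  1.6x1 + 4x2 + 4.4x3 + 5.6x4 + 5.1x5 ≥ 6.84   (density contribution)
  30x2 + 248x5 ≥ 123   (red component)
  67x1 + 117x2 + 11x3 + 86x4 + 168x5 ≥ 225   (hiding power)
  x1, x2, x3, x4, x5 ≥ 0.
At the optimum only barium sulfate, iron-oxide red are positive (phthalo blue, iron-oxide yellow, zinc oxide = 0). Binding constraints: density contribution and hiding power.
That vertex is x3 = 0.002372, x5 = 1.339.
Hence cost = 1.6·0.002372 + 2.84·1.339 = €3.8066.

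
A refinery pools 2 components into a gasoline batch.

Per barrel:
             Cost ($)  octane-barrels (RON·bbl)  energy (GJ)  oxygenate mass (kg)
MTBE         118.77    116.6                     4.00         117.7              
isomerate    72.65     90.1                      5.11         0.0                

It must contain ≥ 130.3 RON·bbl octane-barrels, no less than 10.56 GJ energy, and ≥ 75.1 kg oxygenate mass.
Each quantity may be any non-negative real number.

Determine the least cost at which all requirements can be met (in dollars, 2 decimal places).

$189.63

Let x1 = barrels of MTBE, x2 = barrels of isomerate.
Minimise 118.77x1 + 72.65x2 subject to:
  116.6x1 + 90.1x2 ≥ 130.3   (octane-barrels)
  4x1 + 5.11x2 ≥ 10.56   (energy)
  117.7x1 ≥ 75.1   (oxygenate mass)
  x1, x2 ≥ 0.
Both inputs are positive at the optimum. Binding constraints: energy and oxygenate mass.
So MTBE = 0.6381 barrels, isomerate = 1.567 barrels.
Cost = 118.77·0.6381 + 72.65·1.567 = 189.6297.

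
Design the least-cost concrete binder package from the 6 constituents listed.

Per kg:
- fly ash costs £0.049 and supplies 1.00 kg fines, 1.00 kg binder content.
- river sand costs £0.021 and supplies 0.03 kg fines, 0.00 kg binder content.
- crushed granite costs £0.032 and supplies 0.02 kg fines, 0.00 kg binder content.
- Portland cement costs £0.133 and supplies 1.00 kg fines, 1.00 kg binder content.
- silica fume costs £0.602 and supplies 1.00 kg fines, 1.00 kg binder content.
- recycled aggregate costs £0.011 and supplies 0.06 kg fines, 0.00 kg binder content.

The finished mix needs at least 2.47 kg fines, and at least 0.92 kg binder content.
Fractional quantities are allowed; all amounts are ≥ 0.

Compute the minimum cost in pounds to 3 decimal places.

Treat it as an LP. Let x1 = kg of fly ash, x2 = kg of river sand, x3 = kg of crushed granite, x4 = kg of Portland cement, x5 = kg of silica fume, x6 = kg of recycled aggregate.
Minimise 0.049x1 + 0.021x2 + 0.032x3 + 0.133x4 + 0.602x5 + 0.011x6 s.t.:
  1x1 + 0.03x2 + 0.02x3 + 1x4 + 1x5 + 0.06x6 ≥ 2.47   (fines)
  1x1 + 1x4 + 1x5 ≥ 0.92   (binder content)
  x1, x2, x3, x4, x5, x6 ≥ 0.
The cheapest feasible vertex uses only fly ash; river sand, crushed granite, Portland cement, silica fume, recycled aggregate are not used. Binding constraint: fines.
So fly ash = 2.47 kg.
Total cost: 0.049·2.47 = 0.12103.

£0.121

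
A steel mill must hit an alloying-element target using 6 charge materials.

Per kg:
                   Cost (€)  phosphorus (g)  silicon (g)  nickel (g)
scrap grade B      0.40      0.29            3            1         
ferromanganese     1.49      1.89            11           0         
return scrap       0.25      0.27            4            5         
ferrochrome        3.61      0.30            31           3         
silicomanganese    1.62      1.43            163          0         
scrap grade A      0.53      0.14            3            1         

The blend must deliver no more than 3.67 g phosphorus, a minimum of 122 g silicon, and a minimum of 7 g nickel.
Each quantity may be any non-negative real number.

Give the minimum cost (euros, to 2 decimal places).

Treat it as an LP. Let x1 = kg of scrap grade B, x2 = kg of ferromanganese, x3 = kg of return scrap, x4 = kg of ferrochrome, x5 = kg of silicomanganese, x6 = kg of scrap grade A.
Minimize 0.4x1 + 1.49x2 + 0.25x3 + 3.61x4 + 1.62x5 + 0.53x6 with:
  0.29x1 + 1.89x2 + 0.27x3 + 0.3x4 + 1.43x5 + 0.14x6 ≤ 3.67   (phosphorus)
  3x1 + 11x2 + 4x3 + 31x4 + 163x5 + 3x6 ≥ 122   (silicon)
  1x1 + 5x3 + 3x4 + 1x6 ≥ 7   (nickel)
  x1, x2, x3, x4, x5, x6 ≥ 0.
The cheapest feasible vertex uses only return scrap, silicomanganese; scrap grade B, ferromanganese, ferrochrome, scrap grade A are not used. The silicon and nickel requirements are met with equality.
That vertex is x3 = 1.4, x5 = 0.7141.
Hence cost = 0.25·1.4 + 1.62·0.7141 = €1.5068.

€1.51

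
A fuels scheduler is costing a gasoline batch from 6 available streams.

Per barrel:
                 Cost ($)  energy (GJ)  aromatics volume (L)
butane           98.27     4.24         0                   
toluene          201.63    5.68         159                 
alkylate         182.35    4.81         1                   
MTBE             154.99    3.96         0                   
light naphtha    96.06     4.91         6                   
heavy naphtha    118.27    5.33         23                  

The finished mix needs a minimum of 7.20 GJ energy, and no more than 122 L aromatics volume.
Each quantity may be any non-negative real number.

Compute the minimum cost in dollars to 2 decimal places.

This is a linear program. Let x1 = barrels of butane, x2 = barrels of toluene, x3 = barrels of alkylate, x4 = barrels of MTBE, x5 = barrels of light naphtha, x6 = barrels of heavy naphtha.
Minimize 98.27x1 + 201.63x2 + 182.35x3 + 154.99x4 + 96.06x5 + 118.27x6 subject to:
  4.24x1 + 5.68x2 + 4.81x3 + 3.96x4 + 4.91x5 + 5.33x6 ≥ 7.2   (energy)
  159x2 + 1x3 + 6x5 + 23x6 ≤ 122   (aromatics volume)
  x1, x2, x3, x4, x5, x6 ≥ 0.
The minimum-cost mix takes nothing from butane, toluene, alkylate, MTBE, heavy naphtha — only light naphtha. There the energy constraint is tight.
So light naphtha = 1.4664 barrels.
Objective = 96.06·1.4664 = 140.8624.

$140.86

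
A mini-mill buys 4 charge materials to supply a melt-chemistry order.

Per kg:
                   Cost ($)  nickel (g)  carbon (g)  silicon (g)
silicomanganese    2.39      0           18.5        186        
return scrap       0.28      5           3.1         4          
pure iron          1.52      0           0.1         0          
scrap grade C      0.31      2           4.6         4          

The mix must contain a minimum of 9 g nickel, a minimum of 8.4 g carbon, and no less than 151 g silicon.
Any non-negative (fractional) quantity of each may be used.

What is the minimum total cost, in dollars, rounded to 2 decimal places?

Set it up as a linear program. Let x1 = kg of silicomanganese, x2 = kg of return scrap, x3 = kg of pure iron, x4 = kg of scrap grade C.
min 2.39x1 + 0.28x2 + 1.52x3 + 0.31x4 subject to:
  5x2 + 2x4 ≥ 9   (nickel)
  18.5x1 + 3.1x2 + 0.1x3 + 4.6x4 ≥ 8.4   (carbon)
  186x1 + 4x2 + 4x4 ≥ 151   (silicon)
  x1, x2, x3, x4 ≥ 0.
At the optimum only silicomanganese, return scrap are positive (pure iron, scrap grade C = 0). There the nickel and silicon constraints are tight.
So silicomanganese = 0.7731 kg, return scrap = 1.8 kg.
Objective = 2.39·0.7731 + 0.28·1.8 = 2.3517.

$2.35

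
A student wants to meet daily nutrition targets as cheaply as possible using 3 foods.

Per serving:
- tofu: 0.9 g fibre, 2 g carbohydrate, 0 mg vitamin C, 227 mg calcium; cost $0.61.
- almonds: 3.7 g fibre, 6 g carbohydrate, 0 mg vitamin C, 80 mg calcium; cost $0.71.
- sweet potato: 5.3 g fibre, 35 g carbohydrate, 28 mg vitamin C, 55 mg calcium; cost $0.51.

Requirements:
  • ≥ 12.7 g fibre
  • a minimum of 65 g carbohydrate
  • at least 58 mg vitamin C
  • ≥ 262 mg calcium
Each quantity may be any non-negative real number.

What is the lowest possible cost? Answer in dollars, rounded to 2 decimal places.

Let x1 = servings of tofu, x2 = servings of almonds, x3 = servings of sweet potato.
Minimise 0.61x1 + 0.71x2 + 0.51x3 s.t.:
  0.9x1 + 3.7x2 + 5.3x3 ≥ 12.7   (fibre)
  2x1 + 6x2 + 35x3 ≥ 65   (carbohydrate)
  28x3 ≥ 58   (vitamin C)
  227x1 + 80x2 + 55x3 ≥ 262   (calcium)
  x1, x2, x3 ≥ 0.
The optimal basis is {tofu, sweet potato}; almonds drops out. There the fibre and calcium constraints are tight.
Optimal quantities: tofu = 0.5982 servings, sweet potato = 2.295 servings.
Objective = 0.61·0.5982 + 0.51·2.295 = 1.5354.

$1.54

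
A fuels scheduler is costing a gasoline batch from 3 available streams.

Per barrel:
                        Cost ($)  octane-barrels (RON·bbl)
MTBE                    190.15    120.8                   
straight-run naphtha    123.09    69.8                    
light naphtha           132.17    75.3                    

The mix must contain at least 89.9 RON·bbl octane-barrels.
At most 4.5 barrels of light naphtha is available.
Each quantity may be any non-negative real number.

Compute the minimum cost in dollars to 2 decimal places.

Let x1 = barrels of MTBE, x2 = barrels of straight-run naphtha, x3 = barrels of light naphtha.
Minimise 190.15x1 + 123.09x2 + 132.17x3 with:
  120.8x1 + 69.8x2 + 75.3x3 ≥ 89.9   (octane-barrels)
  x3 ≤ 4.5
  x1, x2, x3 ≥ 0.
The optimal basis is {MTBE}; straight-run naphtha, light naphtha drop out. The octane-barrels requirement is met with equality.
Optimal quantities: MTBE = 0.7442 barrels.
Cost = 190.15·0.7442 = 141.5096.

$141.51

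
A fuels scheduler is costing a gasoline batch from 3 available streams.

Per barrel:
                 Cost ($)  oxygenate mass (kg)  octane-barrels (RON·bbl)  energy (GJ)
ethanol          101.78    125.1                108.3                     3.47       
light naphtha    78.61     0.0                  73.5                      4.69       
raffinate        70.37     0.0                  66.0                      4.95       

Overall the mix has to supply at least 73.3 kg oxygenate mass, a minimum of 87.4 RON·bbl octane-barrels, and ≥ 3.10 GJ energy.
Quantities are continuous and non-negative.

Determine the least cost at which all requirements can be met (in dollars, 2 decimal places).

Let x1 = barrels of ethanol, x2 = barrels of light naphtha, x3 = barrels of raffinate.
min 101.78x1 + 78.61x2 + 70.37x3 with:
  125.1x1 ≥ 73.3   (oxygenate mass)
  108.3x1 + 73.5x2 + 66x3 ≥ 87.4   (octane-barrels)
  3.47x1 + 4.69x2 + 4.95x3 ≥ 3.1   (energy)
  x1, x2, x3 ≥ 0.
At the optimum only ethanol, raffinate are positive (light naphtha = 0). The octane-barrels and energy requirements are met with equality.
Solving gives x1 = 0.7426, x3 = 0.1057.
Cost = 101.78·0.7426 + 70.37·0.1057 = 83.0199.

$83.02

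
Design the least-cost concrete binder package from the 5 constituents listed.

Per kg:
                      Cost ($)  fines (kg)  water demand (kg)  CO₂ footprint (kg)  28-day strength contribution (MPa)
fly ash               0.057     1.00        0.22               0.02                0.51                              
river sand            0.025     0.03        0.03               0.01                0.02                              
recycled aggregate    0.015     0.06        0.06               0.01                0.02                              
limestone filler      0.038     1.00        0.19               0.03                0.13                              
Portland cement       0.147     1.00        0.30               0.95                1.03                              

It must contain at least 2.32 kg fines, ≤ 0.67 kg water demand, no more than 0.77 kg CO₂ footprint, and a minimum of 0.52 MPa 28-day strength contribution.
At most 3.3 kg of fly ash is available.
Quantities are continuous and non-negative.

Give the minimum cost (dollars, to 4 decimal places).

$0.0991

Treat it as an LP. Let x1 = kg of fly ash, x2 = kg of river sand, x3 = kg of recycled aggregate, x4 = kg of limestone filler, x5 = kg of Portland cement.
Minimise 0.057x1 + 0.025x2 + 0.015x3 + 0.038x4 + 0.147x5 subject to:
  1x1 + 0.03x2 + 0.06x3 + 1x4 + 1x5 ≥ 2.32   (fines)
  0.22x1 + 0.03x2 + 0.06x3 + 0.19x4 + 0.3x5 ≤ 0.67   (water demand)
  0.02x1 + 0.01x2 + 0.01x3 + 0.03x4 + 0.95x5 ≤ 0.77   (CO₂ footprint)
  0.51x1 + 0.02x2 + 0.02x3 + 0.13x4 + 1.03x5 ≥ 0.52   (28-day strength contribution)
  x1 ≤ 3.3
  x1, x2, x3, x4, x5 ≥ 0.
At the optimum only fly ash, limestone filler are positive (river sand, recycled aggregate, Portland cement = 0). The fines and 28-day strength contribution requirements are met with equality.
Solving gives x1 = 0.5747, x4 = 1.745.
Objective = 0.057·0.5747 + 0.038·1.745 = 0.099068.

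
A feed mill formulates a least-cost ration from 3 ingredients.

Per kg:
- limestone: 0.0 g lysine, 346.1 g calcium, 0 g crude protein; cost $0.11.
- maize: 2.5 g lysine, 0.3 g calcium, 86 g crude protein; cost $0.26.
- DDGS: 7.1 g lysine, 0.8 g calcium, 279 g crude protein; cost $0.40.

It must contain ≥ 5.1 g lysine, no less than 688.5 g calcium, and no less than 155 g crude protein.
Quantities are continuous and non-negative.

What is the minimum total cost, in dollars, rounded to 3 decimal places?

Let x1 = kg of limestone, x2 = kg of maize, x3 = kg of DDGS.
Minimise 0.11x1 + 0.26x2 + 0.4x3 with:
  2.5x2 + 7.1x3 ≥ 5.1   (lysine)
  346.1x1 + 0.3x2 + 0.8x3 ≥ 688.5   (calcium)
  86x2 + 279x3 ≥ 155   (crude protein)
  x1, x2, x3 ≥ 0.
The optimal basis is {limestone, DDGS}; maize drops out. The lysine and calcium requirements are met with equality.
Solving gives x1 = 1.988, x3 = 0.7183.
Total cost: 0.11·1.988 + 0.4·0.7183 = 0.50600.

$0.506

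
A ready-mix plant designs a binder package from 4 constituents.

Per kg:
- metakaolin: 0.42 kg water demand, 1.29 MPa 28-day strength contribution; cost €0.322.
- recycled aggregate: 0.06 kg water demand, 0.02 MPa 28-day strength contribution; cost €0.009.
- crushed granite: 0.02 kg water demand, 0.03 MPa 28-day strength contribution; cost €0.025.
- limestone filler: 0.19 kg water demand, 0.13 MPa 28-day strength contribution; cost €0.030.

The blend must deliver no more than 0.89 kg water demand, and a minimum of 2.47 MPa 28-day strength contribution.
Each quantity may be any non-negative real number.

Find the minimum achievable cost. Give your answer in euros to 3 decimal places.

Let x1 = kg of metakaolin, x2 = kg of recycled aggregate, x3 = kg of crushed granite, x4 = kg of limestone filler.
Minimize 0.322x1 + 0.009x2 + 0.025x3 + 0.03x4 with:
  0.42x1 + 0.06x2 + 0.02x3 + 0.19x4 ≤ 0.89   (water demand)
  1.29x1 + 0.02x2 + 0.03x3 + 0.13x4 ≥ 2.47   (28-day strength contribution)
  x1, x2, x3, x4 ≥ 0.
The cheapest feasible vertex uses only metakaolin, limestone filler; recycled aggregate, crushed granite are not used. The water demand and 28-day strength contribution requirements are met with equality.
Solving gives x1 = 1.856, x4 = 0.5811.
Cost = 0.322·1.856 + 0.03·0.5811 = 0.61507.

€0.615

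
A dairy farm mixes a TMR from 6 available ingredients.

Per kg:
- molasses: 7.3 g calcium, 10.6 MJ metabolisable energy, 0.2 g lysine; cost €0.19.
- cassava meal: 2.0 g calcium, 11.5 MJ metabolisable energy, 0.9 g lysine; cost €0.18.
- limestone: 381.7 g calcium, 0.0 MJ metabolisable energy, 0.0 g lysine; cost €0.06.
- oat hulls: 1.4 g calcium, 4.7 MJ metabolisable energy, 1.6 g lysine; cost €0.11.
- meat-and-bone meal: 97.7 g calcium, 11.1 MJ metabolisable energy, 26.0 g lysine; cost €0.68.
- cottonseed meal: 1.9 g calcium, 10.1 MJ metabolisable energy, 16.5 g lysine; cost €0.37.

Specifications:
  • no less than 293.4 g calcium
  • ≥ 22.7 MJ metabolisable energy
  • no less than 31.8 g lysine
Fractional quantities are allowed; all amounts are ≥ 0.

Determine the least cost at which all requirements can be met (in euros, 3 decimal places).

€0.806

Let x1 = kg of molasses, x2 = kg of cassava meal, x3 = kg of limestone, x4 = kg of oat hulls, x5 = kg of meat-and-bone meal, x6 = kg of cottonseed meal.
Minimize 0.19x1 + 0.18x2 + 0.06x3 + 0.11x4 + 0.68x5 + 0.37x6 with:
  7.3x1 + 2x2 + 381.7x3 + 1.4x4 + 97.7x5 + 1.9x6 ≥ 293.4   (calcium)
  10.6x1 + 11.5x2 + 4.7x4 + 11.1x5 + 10.1x6 ≥ 22.7   (metabolisable energy)
  0.2x1 + 0.9x2 + 1.6x4 + 26x5 + 16.5x6 ≥ 31.8   (lysine)
  x1, x2, x3, x4, x5, x6 ≥ 0.
The minimum-cost mix takes nothing from molasses, oat hulls, meat-and-bone meal — only cassava meal, limestone, cottonseed meal. The calcium, metabolisable energy, lysine requirements are met with equality.
Optimal quantities: cassava meal = 0.2954 kg, limestone = 0.7576 kg, cottonseed meal = 1.911 kg.
Cost = 0.18·0.2954 + 0.06·0.7576 + 0.37·1.911 = 0.80570.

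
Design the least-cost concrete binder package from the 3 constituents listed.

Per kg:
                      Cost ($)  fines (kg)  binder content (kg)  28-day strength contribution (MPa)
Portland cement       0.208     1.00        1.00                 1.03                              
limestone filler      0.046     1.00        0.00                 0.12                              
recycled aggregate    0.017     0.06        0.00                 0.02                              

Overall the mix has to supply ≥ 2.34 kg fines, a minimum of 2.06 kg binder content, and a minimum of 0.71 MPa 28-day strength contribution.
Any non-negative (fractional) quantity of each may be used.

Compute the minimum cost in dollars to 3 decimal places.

$0.441

Let x1 = kg of Portland cement, x2 = kg of limestone filler, x3 = kg of recycled aggregate.
Minimize 0.208x1 + 0.046x2 + 0.017x3 with:
  1x1 + 1x2 + 0.06x3 ≥ 2.34   (fines)
  1x1 ≥ 2.06   (binder content)
  1.03x1 + 0.12x2 + 0.02x3 ≥ 0.71   (28-day strength contribution)
  x1, x2, x3 ≥ 0.
The cheapest feasible vertex uses only Portland cement, limestone filler; recycled aggregate is not used. There the fines and binder content constraints are tight.
Optimal quantities: Portland cement = 2.06 kg, limestone filler = 0.28 kg.
Cost = 0.208·2.06 + 0.046·0.28 = 0.44136.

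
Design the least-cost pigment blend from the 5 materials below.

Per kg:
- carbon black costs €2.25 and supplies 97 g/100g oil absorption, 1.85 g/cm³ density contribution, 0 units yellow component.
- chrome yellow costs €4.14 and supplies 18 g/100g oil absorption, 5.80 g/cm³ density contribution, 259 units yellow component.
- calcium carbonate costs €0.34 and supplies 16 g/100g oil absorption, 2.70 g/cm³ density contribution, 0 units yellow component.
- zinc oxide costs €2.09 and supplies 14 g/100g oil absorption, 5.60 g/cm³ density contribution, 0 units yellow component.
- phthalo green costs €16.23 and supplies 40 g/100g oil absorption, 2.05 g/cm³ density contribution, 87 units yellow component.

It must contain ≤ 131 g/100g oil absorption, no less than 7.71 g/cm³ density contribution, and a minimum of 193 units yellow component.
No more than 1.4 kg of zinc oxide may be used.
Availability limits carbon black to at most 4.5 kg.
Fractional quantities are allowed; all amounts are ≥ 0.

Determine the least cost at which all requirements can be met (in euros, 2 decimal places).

Set it up as a linear program. Let x1 = kg of carbon black, x2 = kg of chrome yellow, x3 = kg of calcium carbonate, x4 = kg of zinc oxide, x5 = kg of phthalo green.
Minimize 2.25x1 + 4.14x2 + 0.34x3 + 2.09x4 + 16.23x5 subject to:
  97x1 + 18x2 + 16x3 + 14x4 + 40x5 ≤ 131   (oil absorption)
  1.85x1 + 5.8x2 + 2.7x3 + 5.6x4 + 2.05x5 ≥ 7.71   (density contribution)
  259x2 + 87x5 ≥ 193   (yellow component)
  x4 ≤ 1.4
  x1 ≤ 4.5
  x1, x2, x3, x4, x5 ≥ 0.
At the optimum only chrome yellow, calcium carbonate are positive (carbon black, zinc oxide, phthalo green = 0). The density contribution and yellow component requirements are met with equality.
So chrome yellow = 0.7452 kg, calcium carbonate = 1.255 kg.
Cost = 4.14·0.7452 + 0.34·1.255 = 3.5118.

€3.51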